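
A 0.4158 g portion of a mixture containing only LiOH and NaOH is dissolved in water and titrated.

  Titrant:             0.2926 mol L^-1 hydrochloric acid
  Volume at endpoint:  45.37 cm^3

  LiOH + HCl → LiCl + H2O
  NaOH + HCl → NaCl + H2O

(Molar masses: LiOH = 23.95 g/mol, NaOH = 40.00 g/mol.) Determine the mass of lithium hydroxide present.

n(HCl) = 0.04537 × 0.2926 = 0.01328 mol
Let x = n(LiOH), y = n(NaOH).
Titrant: 1x + 1y = 0.01328;  mass: 23.95x + 40.00y = 0.4158
Solving, x = 7.178 × 10^-3 mol, y = 6.097 × 10^-3 mol
mass of LiOH = 7.178 × 10^-3 × 23.95 = 0.1719 g

0.1719 g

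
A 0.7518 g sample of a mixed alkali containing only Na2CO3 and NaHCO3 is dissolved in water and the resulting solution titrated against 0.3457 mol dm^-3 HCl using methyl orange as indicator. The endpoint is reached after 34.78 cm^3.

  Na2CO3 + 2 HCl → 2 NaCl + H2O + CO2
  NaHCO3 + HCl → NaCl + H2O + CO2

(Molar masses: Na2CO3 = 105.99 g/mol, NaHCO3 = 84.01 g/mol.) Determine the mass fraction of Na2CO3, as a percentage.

58.70 %

n(HCl) = 0.03478 × 0.3457 = 0.01202 mol
Let x = n(Na2CO3), y = n(NaHCO3).
Titrant: 2x + 1y = 0.01202;  mass: 105.99x + 84.01y = 0.7518
Solving, x = 4.164 × 10^-3 mol, y = 3.696 × 10^-3 mol
mass of Na2CO3 = 4.164 × 10^-3 × 105.99 = 0.4413 g
% Na2CO3 = 0.4413 / 0.7518 × 100 = 58.70 %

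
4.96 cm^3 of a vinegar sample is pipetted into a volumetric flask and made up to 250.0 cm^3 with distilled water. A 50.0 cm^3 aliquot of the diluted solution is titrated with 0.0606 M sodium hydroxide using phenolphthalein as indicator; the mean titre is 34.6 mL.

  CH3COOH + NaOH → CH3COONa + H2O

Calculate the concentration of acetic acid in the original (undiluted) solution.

n(NaOH) = 0.0346 × 0.0606 = 2.10 × 10^-3 mol
n(CH3COOH) in the aliquot = 2.10 × 10^-3 mol (1:1 ratio)
[CH3COOH]_dilute = 2.10 × 10^-3 / 0.0500 = 0.0419 mol/L
Dilution factor = 250.0 / 4.96 = 50.40
[CH3COOH]_stock = 0.0419 × 50.40 = 2.11 mol/L

2.11 M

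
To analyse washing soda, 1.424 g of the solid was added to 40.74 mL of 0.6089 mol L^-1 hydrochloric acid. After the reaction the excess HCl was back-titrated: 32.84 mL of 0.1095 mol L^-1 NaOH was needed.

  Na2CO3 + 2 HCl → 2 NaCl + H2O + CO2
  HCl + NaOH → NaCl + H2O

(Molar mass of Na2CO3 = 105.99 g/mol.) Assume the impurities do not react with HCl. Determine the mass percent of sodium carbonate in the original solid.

78.94 %

n(HCl) added = 0.04074 × 0.6089 = 0.02481 mol
n(NaOH) used in back-titration = 0.03284 × 0.1095 = 3.596 × 10^-3 mol
n(HCl) left over = 3.596 × 10^-3 mol (1:1 ratio)
n(HCl) consumed by analyte = 0.02481 − 3.596 × 10^-3 = 0.02121 mol
From the 1:2 ratio, n(Na2CO3) = 1/2 × 0.02121 = 0.01061 mol
mass of Na2CO3 = 0.01061 × 105.99 = 1.124 g
% Na2CO3 = 1.124 / 1.424 × 100 = 78.94 %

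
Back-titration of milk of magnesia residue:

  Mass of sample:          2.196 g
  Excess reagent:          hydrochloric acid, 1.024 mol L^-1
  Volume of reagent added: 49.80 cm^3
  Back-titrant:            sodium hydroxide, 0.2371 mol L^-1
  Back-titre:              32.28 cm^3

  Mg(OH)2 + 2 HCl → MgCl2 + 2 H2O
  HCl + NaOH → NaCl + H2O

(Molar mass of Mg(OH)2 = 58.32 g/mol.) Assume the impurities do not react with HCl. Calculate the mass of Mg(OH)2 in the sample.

n(HCl) added = 0.04980 × 1.024 = 0.05100 mol
n(NaOH) used in back-titration = 0.03228 × 0.2371 = 7.654 × 10^-3 mol
n(HCl) left over = 7.654 × 10^-3 mol (1:1 ratio)
n(HCl) consumed by analyte = 0.05100 − 7.654 × 10^-3 = 0.04334 mol
From the 1:2 ratio, n(Mg(OH)2) = 1/2 × 0.04334 = 0.02167 mol
mass of Mg(OH)2 = 0.02167 × 58.32 = 1.264 g

1.264 g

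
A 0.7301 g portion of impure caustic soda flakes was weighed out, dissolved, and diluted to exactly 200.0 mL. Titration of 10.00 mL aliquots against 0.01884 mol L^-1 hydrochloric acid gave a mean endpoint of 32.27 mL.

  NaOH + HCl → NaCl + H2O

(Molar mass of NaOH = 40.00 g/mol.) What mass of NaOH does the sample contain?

n(HCl) per titration = 0.03227 × 0.01884 = 6.080 × 10^-4 mol
n(NaOH) in each aliquot = 6.080 × 10^-4 mol (1:1 ratio)
n(NaOH) in the whole flask = 6.080 × 10^-4 × 200.0/10.00 = 0.01216 mol
mass of NaOH = 0.01216 × 40.00 = 0.4864 g

0.4864 g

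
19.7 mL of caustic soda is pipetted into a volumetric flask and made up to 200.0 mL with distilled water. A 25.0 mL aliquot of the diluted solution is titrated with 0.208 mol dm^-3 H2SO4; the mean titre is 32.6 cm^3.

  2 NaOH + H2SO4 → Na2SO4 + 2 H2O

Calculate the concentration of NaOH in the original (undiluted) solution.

5.51 mol/L

n(H2SO4) = 0.0326 × 0.208 = 6.78 × 10^-3 mol
From the 2:1 ratio, n(NaOH) in the aliquot = 2/1 × 6.78 × 10^-3 = 0.0136 mol
[NaOH]_dilute = 0.0136 / 0.0250 = 0.542 mol/L
Dilution factor = 200.0 / 19.7 = 10.15
[NaOH]_stock = 0.542 × 10.15 = 5.51 mol/L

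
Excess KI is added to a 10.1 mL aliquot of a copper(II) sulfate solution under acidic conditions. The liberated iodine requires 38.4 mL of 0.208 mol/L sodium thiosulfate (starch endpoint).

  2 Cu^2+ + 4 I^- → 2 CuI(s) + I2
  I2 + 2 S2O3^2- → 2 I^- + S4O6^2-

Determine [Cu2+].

0.791 mol/L

n(S2O3^2-) = 0.0384 × 0.208 = 7.99 × 10^-3 mol
n(I2) = n(S2O3^2-)/2 = 3.99 × 10^-3 mol
From the 2:1 ratio, n(Cu2+) in the aliquot = 2/1 × 3.99 × 10^-3 = 7.99 × 10^-3 mol
[Cu2+] = 7.99 × 10^-3 / 0.0101 = 0.791 mol/L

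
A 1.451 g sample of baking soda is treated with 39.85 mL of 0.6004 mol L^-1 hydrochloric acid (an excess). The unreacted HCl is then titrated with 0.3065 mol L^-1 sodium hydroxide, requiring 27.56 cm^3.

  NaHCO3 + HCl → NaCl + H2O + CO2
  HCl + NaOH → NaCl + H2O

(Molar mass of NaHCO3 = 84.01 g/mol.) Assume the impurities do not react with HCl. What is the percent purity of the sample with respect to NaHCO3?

n(HCl) added = 0.03985 × 0.6004 = 0.02393 mol
n(NaOH) used in back-titration = 0.02756 × 0.3065 = 8.447 × 10^-3 mol
n(HCl) left over = 8.447 × 10^-3 mol (1:1 ratio)
n(HCl) consumed by analyte = 0.02393 − 8.447 × 10^-3 = 0.01548 mol
n(NaHCO3) = 0.01548 mol (1:1 ratio)
mass of NaHCO3 = 0.01548 × 84.01 = 1.300 g
% NaHCO3 = 1.300 / 1.451 × 100 = 89.62 %

89.62 %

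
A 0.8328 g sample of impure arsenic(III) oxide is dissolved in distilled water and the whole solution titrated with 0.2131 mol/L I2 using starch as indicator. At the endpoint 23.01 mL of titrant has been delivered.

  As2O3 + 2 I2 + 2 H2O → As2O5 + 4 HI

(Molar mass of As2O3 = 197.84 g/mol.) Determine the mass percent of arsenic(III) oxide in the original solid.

n(I2) = 0.02301 L × 0.2131 mol/L = 4.903 × 10^-3 mol
From the 1:2 ratio, n(As2O3) = 1/2 × 4.903 × 10^-3 = 2.452 × 10^-3 mol
mass of As2O3 = 2.452 × 10^-3 × 197.84 g/mol = 0.4850 g
% As2O3 = 0.4850 / 0.8328 × 100 = 58.24 %

58.24 %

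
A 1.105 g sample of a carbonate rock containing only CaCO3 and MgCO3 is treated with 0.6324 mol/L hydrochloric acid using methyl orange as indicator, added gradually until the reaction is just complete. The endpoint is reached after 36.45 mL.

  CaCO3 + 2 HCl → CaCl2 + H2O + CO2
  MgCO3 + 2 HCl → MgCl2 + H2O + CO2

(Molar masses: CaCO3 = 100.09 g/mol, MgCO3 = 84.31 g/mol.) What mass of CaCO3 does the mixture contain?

0.8454 g

n(HCl) = 0.03645 × 0.6324 = 0.02305 mol
Let x = n(CaCO3), y = n(MgCO3).
Titrant: 2x + 2y = 0.02305;  mass: 100.09x + 84.31y = 1.105
Solving, x = 8.447 × 10^-3 mol, y = 3.079 × 10^-3 mol
mass of CaCO3 = 8.447 × 10^-3 × 100.09 = 0.8454 g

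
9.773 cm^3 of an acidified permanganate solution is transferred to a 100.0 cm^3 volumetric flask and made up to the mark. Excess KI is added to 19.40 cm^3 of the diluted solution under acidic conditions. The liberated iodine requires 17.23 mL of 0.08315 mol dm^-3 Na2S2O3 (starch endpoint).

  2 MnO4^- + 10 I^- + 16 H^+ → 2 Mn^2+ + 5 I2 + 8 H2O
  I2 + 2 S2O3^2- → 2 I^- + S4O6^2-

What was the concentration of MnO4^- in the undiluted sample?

0.1511 mol/L

n(S2O3^2-) = 0.01723 × 0.08315 = 1.433 × 10^-3 mol
n(I2) = n(S2O3^2-)/2 = 7.163 × 10^-4 mol
From the 2:5 ratio, n(MnO4^-) in the aliquot = 2/5 × 7.163 × 10^-4 = 2.865 × 10^-4 mol
[MnO4^-]_dilute = 2.865 × 10^-4 / 0.01940 = 0.01477 mol/L
[MnO4^-]_original = 0.01477 × 100.0/9.773 = 0.1511 mol/L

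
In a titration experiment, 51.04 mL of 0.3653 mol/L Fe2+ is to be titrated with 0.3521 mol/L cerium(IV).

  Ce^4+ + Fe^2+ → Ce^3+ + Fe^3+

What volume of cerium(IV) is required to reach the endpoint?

52.95 mL

n(Fe2+) = 0.05104 L × 0.3653 mol/L = 0.01864 mol
n(Ce4+) = 0.01864 mol (1:1 stoichiometry)
V(Ce4+) = 0.01864 mol / 0.3521 mol/L = 0.05295 L = 52.95 mL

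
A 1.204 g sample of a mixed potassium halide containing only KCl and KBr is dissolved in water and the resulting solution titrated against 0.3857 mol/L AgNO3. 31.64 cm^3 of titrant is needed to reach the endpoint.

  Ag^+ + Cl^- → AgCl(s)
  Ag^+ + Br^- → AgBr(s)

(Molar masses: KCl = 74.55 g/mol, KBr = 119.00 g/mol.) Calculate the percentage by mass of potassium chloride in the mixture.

n(AgNO3) = 0.03164 × 0.3857 = 0.01220 mol
Let x = n(KCl), y = n(KBr).
Titrant: 1x + 1y = 0.01220;  mass: 74.55x + 119.00y = 1.204
Solving, x = 5.584 × 10^-3 mol, y = 6.619 × 10^-3 mol
mass of KCl = 5.584 × 10^-3 × 74.55 = 0.4163 g
% KCl = 0.4163 / 1.204 × 100 = 34.58 %

34.58 %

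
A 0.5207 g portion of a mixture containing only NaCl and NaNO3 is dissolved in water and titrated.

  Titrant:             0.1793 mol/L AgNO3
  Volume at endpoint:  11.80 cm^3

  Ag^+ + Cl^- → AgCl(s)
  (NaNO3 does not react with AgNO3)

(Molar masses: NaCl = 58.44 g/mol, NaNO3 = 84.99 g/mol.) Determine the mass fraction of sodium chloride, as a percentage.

n(AgNO3) = 0.01180 × 0.1793 = 2.116 × 10^-3 mol
Let x = n(NaCl), y = n(NaNO3).
Titrant: 1x = 2.116 × 10^-3;  mass: 58.44x + 84.99y = 0.5207
Solving, x = 2.116 × 10^-3 mol, y = 4.672 × 10^-3 mol
mass of NaCl = 2.116 × 10^-3 × 58.44 = 0.1236 g
% NaCl = 0.1236 / 0.5207 × 100 = 23.75 %

23.75 %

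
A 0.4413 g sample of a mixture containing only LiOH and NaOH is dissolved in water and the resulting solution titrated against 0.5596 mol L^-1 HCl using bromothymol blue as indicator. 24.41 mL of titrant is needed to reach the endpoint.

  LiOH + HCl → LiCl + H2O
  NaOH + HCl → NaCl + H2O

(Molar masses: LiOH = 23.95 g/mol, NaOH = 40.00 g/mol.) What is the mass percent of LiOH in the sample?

35.54 %

n(HCl) = 0.02441 × 0.5596 = 0.01366 mol
Let x = n(LiOH), y = n(NaOH).
Titrant: 1x + 1y = 0.01366;  mass: 23.95x + 40.00y = 0.4413
Solving, x = 6.548 × 10^-3 mol, y = 7.112 × 10^-3 mol
mass of LiOH = 6.548 × 10^-3 × 23.95 = 0.1568 g
% LiOH = 0.1568 / 0.4413 × 100 = 35.54 %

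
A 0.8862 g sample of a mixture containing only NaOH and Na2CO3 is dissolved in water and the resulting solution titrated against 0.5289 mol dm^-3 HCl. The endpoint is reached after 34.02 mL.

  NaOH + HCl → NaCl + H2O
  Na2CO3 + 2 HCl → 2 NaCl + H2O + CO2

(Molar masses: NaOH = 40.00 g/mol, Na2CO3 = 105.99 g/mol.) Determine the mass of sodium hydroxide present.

n(HCl) = 0.03402 × 0.5289 = 0.01799 mol
Let x = n(NaOH), y = n(Na2CO3).
Titrant: 1x + 2y = 0.01799;  mass: 40.00x + 105.99y = 0.8862
Solving, x = 5.183 × 10^-3 mol, y = 6.405 × 10^-3 mol
mass of NaOH = 5.183 × 10^-3 × 40.00 = 0.2073 g

0.2073 g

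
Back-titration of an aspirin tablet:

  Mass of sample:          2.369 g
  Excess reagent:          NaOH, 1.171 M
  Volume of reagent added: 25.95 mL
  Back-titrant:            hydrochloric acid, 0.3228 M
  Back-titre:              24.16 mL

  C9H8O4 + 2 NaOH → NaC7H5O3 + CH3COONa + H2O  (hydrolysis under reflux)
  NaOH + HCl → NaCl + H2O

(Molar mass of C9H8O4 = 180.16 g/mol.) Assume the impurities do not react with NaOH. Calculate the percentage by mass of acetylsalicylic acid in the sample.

85.89 %

n(NaOH) added = 0.02595 × 1.171 = 0.03039 mol
n(HCl) used in back-titration = 0.02416 × 0.3228 = 7.799 × 10^-3 mol
n(NaOH) left over = 7.799 × 10^-3 mol (1:1 ratio)
n(NaOH) consumed by analyte = 0.03039 − 7.799 × 10^-3 = 0.02259 mol
From the 1:2 ratio, n(C9H8O4) = 1/2 × 0.02259 = 0.01129 mol
mass of C9H8O4 = 0.01129 × 180.16 = 2.035 g
% C9H8O4 = 2.035 / 2.369 × 100 = 85.89 %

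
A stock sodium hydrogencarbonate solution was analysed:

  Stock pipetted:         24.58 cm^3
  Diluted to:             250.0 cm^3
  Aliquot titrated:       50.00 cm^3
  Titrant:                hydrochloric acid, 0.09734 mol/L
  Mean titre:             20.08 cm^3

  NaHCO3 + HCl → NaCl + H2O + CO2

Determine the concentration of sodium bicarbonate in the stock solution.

n(HCl) = 0.02008 × 0.09734 = 1.955 × 10^-3 mol
n(NaHCO3) in the aliquot = 1.955 × 10^-3 mol (1:1 ratio)
[NaHCO3]_dilute = 1.955 × 10^-3 / 0.05000 = 0.03909 mol/L
Dilution factor = 250.0 / 24.58 = 10.17
[NaHCO3]_stock = 0.03909 × 10.17 = 0.3976 mol/L

0.3976 mol/L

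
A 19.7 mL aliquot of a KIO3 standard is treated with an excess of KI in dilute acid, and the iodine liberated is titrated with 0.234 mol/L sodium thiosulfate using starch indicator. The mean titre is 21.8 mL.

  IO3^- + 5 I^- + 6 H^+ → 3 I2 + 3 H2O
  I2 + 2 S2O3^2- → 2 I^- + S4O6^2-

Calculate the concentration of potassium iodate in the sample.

n(S2O3^2-) = 0.0218 × 0.234 = 5.10 × 10^-3 mol
n(I2) = n(S2O3^2-)/2 = 2.55 × 10^-3 mol
From the 1:3 ratio, n(IO3^-) in the aliquot = 1/3 × 2.55 × 10^-3 = 8.50 × 10^-4 mol
[IO3^-] = 8.50 × 10^-4 / 0.0197 = 0.0432 mol/L

0.0432 mol/L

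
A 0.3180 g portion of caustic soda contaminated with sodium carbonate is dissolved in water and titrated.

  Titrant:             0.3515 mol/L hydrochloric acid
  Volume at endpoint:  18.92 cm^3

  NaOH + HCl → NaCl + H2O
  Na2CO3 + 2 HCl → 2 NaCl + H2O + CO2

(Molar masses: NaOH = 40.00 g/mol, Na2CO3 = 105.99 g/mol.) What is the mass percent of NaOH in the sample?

n(HCl) = 0.01892 × 0.3515 = 6.650 × 10^-3 mol
Let x = n(NaOH), y = n(Na2CO3).
Titrant: 1x + 2y = 6.650 × 10^-3;  mass: 40.00x + 105.99y = 0.3180
Solving, x = 2.650 × 10^-3 mol, y = 2.000 × 10^-3 mol
mass of NaOH = 2.650 × 10^-3 × 40.00 = 0.1060 g
% NaOH = 0.1060 / 0.3180 × 100 = 33.33 %

33.33 %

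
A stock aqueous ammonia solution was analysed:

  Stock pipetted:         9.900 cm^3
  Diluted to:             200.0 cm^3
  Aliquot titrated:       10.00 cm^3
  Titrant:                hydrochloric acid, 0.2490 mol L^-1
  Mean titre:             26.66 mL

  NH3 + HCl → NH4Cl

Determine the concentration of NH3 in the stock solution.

n(HCl) = 0.02666 × 0.2490 = 6.638 × 10^-3 mol
n(NH3) in the aliquot = 6.638 × 10^-3 mol (1:1 ratio)
[NH3]_dilute = 6.638 × 10^-3 / 0.01000 = 0.6638 mol/L
Dilution factor = 200.0 / 9.900 = 20.20
[NH3]_stock = 0.6638 × 20.20 = 13.41 mol/L

13.41 mol/L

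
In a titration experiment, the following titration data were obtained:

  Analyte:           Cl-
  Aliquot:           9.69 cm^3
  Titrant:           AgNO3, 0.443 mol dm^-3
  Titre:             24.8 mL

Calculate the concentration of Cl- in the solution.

Ag^+ + Cl^- → AgCl(s)
n(AgNO3) = 0.0248 L × 0.443 mol/L = 0.0110 mol
n(Cl-) = 0.0110 mol (1:1 mole ratio)
[Cl-] = 0.0110 mol / 0.00969 L = 1.13 mol/L

1.13 mol/L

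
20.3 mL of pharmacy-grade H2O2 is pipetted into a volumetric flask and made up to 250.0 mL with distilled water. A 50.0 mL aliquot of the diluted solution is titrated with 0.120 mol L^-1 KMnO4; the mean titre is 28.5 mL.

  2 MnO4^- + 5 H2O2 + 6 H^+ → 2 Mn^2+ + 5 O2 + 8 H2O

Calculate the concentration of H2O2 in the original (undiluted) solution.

n(KMnO4) = 0.0285 × 0.120 = 3.42 × 10^-3 mol
From the 5:2 ratio, n(H2O2) in the aliquot = 5/2 × 3.42 × 10^-3 = 8.55 × 10^-3 mol
[H2O2]_dilute = 8.55 × 10^-3 / 0.0500 = 0.171 mol/L
Dilution factor = 250.0 / 20.3 = 12.32
[H2O2]_stock = 0.171 × 12.32 = 2.11 mol/L

2.11 mol/L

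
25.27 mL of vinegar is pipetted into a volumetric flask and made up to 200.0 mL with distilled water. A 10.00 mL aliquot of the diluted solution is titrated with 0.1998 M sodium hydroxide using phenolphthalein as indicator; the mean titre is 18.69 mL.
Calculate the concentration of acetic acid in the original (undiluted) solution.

CH3COOH + NaOH → CH3COONa + H2O
n(NaOH) = 0.01869 × 0.1998 = 3.734 × 10^-3 mol
n(CH3COOH) in the aliquot = 3.734 × 10^-3 mol (1:1 ratio)
[CH3COOH]_dilute = 3.734 × 10^-3 / 0.01000 = 0.3734 mol/L
Dilution factor = 200.0 / 25.27 = 7.915
[CH3COOH]_stock = 0.3734 × 7.915 = 2.955 mol/L

2.955 M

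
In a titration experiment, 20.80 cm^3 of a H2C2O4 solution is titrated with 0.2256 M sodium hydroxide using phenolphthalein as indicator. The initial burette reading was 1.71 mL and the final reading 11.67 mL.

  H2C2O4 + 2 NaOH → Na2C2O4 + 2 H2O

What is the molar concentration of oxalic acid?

n(NaOH) = 0.009960 L × 0.2256 mol/L = 2.247 × 10^-3 mol
From the 1:2 mole ratio, n(H2C2O4) = 1/2 × 2.247 × 10^-3 = 1.123 × 10^-3 mol
[H2C2O4] = 1.123 × 10^-3 mol / 0.02080 L = 0.05401 mol/L

0.05401 M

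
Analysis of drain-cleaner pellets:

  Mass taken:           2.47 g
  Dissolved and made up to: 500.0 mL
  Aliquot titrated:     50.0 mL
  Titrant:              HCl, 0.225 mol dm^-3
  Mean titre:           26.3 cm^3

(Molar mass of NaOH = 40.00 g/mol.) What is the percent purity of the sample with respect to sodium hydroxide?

NaOH + HCl → NaCl + H2O
n(HCl) per titration = 0.0263 × 0.225 = 5.92 × 10^-3 mol
n(NaOH) in each aliquot = 5.92 × 10^-3 mol (1:1 ratio)
n(NaOH) in the whole flask = 5.92 × 10^-3 × 500.0/50.0 = 0.0592 mol
mass of NaOH = 0.0592 × 40.00 = 2.37 g
% NaOH = 2.37 / 2.47 × 100 = 95.8 %

95.8 %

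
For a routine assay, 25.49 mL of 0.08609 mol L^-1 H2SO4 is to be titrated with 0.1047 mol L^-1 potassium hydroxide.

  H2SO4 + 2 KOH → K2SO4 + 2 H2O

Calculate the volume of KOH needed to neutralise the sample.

n(H2SO4) = 0.02549 L × 0.08609 mol/L = 2.194 × 10^-3 mol
From the 2:1 stoichiometry, n(KOH) = 2/1 × 2.194 × 10^-3 = 4.389 × 10^-3 mol
V(KOH) = 4.389 × 10^-3 mol / 0.1047 mol/L = 0.04192 L = 41.92 mL

41.92 mL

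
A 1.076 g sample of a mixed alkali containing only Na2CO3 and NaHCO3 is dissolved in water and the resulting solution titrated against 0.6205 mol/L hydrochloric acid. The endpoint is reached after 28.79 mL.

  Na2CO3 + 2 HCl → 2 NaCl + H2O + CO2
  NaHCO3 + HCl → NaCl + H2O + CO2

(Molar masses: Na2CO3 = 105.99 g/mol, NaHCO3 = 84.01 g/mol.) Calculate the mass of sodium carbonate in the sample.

n(HCl) = 0.02879 × 0.6205 = 0.01786 mol
Let x = n(Na2CO3), y = n(NaHCO3).
Titrant: 2x + 1y = 0.01786;  mass: 105.99x + 84.01y = 1.076
Solving, x = 6.848 × 10^-3 mol, y = 4.169 × 10^-3 mol
mass of Na2CO3 = 6.848 × 10^-3 × 105.99 = 0.7258 g

0.7258 g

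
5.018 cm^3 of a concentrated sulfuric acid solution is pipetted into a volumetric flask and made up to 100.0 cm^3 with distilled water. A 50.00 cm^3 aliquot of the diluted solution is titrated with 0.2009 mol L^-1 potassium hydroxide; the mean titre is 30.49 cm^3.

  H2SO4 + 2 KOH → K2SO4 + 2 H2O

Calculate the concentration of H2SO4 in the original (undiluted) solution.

n(KOH) = 0.03049 × 0.2009 = 6.125 × 10^-3 mol
From the 1:2 ratio, n(H2SO4) in the aliquot = 1/2 × 6.125 × 10^-3 = 3.063 × 10^-3 mol
[H2SO4]_dilute = 3.063 × 10^-3 / 0.05000 = 0.06125 mol/L
Dilution factor = 100.0 / 5.018 = 19.93
[H2SO4]_stock = 0.06125 × 19.93 = 1.221 mol/L

1.221 mol/L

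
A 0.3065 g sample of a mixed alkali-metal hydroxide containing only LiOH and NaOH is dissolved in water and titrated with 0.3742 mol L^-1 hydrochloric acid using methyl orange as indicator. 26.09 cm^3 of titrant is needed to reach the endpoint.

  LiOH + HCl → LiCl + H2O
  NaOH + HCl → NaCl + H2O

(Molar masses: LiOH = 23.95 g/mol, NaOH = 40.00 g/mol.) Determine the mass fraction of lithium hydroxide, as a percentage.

n(HCl) = 0.02609 × 0.3742 = 9.763 × 10^-3 mol
Let x = n(LiOH), y = n(NaOH).
Titrant: 1x + 1y = 9.763 × 10^-3;  mass: 23.95x + 40.00y = 0.3065
Solving, x = 5.235 × 10^-3 mol, y = 4.528 × 10^-3 mol
mass of LiOH = 5.235 × 10^-3 × 23.95 = 0.1254 g
% LiOH = 0.1254 / 0.3065 × 100 = 40.90 %

40.90 %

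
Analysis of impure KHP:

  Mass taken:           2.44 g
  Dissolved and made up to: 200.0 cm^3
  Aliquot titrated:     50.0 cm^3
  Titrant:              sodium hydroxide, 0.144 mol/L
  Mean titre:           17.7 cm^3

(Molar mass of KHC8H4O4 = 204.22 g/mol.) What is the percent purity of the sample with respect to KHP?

KHC8H4O4 + NaOH → KNaC8H4O4 + H2O
n(NaOH) per titration = 0.0177 × 0.144 = 2.55 × 10^-3 mol
n(KHC8H4O4) in each aliquot = 2.55 × 10^-3 mol (1:1 ratio)
n(KHC8H4O4) in the whole flask = 2.55 × 10^-3 × 200.0/50.0 = 0.0102 mol
mass of KHC8H4O4 = 0.0102 × 204.22 = 2.08 g
% KHC8H4O4 = 2.08 / 2.44 × 100 = 85.3 %

85.3 %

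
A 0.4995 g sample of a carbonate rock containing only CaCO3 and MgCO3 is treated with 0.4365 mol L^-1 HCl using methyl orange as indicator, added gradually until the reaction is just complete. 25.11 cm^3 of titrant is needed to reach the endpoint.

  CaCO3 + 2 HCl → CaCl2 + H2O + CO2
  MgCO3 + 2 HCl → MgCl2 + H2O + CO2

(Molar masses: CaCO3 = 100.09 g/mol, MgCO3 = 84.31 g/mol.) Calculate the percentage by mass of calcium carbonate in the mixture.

47.57 %

n(HCl) = 0.02511 × 0.4365 = 0.01096 mol
Let x = n(CaCO3), y = n(MgCO3).
Titrant: 2x + 2y = 0.01096;  mass: 100.09x + 84.31y = 0.4995
Solving, x = 2.374 × 10^-3 mol, y = 3.106 × 10^-3 mol
mass of CaCO3 = 2.374 × 10^-3 × 100.09 = 0.2376 g
% CaCO3 = 0.2376 / 0.4995 × 100 = 47.57 %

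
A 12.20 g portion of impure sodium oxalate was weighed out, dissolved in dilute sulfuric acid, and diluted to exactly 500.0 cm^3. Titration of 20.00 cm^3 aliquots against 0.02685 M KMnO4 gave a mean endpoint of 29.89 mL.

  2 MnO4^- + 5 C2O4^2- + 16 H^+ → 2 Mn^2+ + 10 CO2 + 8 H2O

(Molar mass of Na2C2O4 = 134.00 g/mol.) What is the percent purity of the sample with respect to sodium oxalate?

n(KMnO4) per titration = 0.02989 × 0.02685 = 8.025 × 10^-4 mol
From the 5:2 ratio, n(Na2C2O4) in each aliquot = 5/2 × 8.025 × 10^-4 = 2.006 × 10^-3 mol
n(Na2C2O4) in the whole flask = 2.006 × 10^-3 × 500.0/20.00 = 0.05016 mol
mass of Na2C2O4 = 0.05016 × 134.00 = 6.721 g
% Na2C2O4 = 6.721 / 12.20 × 100 = 55.09 %

55.09 %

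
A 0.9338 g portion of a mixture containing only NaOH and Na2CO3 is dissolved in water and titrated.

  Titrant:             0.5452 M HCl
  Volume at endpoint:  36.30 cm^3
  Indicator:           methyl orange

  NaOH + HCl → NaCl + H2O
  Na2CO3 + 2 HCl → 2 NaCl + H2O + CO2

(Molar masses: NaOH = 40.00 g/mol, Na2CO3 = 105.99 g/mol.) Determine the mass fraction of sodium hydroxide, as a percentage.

37.91 %

n(HCl) = 0.03630 × 0.5452 = 0.01979 mol
Let x = n(NaOH), y = n(Na2CO3).
Titrant: 1x + 2y = 0.01979;  mass: 40.00x + 105.99y = 0.9338
Solving, x = 8.850 × 10^-3 mol, y = 5.470 × 10^-3 mol
mass of NaOH = 8.850 × 10^-3 × 40.00 = 0.3540 g
% NaOH = 0.3540 / 0.9338 × 100 = 37.91 %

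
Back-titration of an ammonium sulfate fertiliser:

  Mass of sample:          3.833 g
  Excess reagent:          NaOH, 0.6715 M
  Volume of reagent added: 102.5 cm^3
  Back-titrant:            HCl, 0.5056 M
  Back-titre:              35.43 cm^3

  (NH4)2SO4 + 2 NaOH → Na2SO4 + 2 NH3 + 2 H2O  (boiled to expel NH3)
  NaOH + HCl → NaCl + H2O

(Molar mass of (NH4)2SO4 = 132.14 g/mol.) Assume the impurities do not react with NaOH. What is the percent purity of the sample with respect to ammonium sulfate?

87.76 %

n(NaOH) added = 0.1025 × 0.6715 = 0.06883 mol
n(HCl) used in back-titration = 0.03543 × 0.5056 = 0.01791 mol
n(NaOH) left over = 0.01791 mol (1:1 ratio)
n(NaOH) consumed by analyte = 0.06883 − 0.01791 = 0.05092 mol
From the 1:2 ratio, n((NH4)2SO4) = 1/2 × 0.05092 = 0.02546 mol
mass of (NH4)2SO4 = 0.02546 × 132.14 = 3.364 g
% (NH4)2SO4 = 3.364 / 3.833 × 100 = 87.76 %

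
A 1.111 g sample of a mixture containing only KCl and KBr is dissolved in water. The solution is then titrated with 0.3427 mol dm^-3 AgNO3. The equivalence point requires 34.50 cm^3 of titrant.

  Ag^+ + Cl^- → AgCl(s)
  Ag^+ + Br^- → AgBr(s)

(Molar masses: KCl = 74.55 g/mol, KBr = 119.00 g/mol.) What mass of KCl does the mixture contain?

0.4964 g

n(AgNO3) = 0.03450 × 0.3427 = 0.01182 mol
Let x = n(KCl), y = n(KBr).
Titrant: 1x + 1y = 0.01182;  mass: 74.55x + 119.00y = 1.111
Solving, x = 6.658 × 10^-3 mol, y = 5.165 × 10^-3 mol
mass of KCl = 6.658 × 10^-3 × 74.55 = 0.4964 g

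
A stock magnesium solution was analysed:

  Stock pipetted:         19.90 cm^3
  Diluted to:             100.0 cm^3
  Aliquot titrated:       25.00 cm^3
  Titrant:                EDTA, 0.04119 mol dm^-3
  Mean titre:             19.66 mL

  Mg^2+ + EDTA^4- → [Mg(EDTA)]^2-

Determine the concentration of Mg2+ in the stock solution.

0.1628 mol/L

n(EDTA) = 0.01966 × 0.04119 = 8.098 × 10^-4 mol
n(Mg2+) in the aliquot = 8.098 × 10^-4 mol (1:1 ratio)
[Mg2+]_dilute = 8.098 × 10^-4 / 0.02500 = 0.03239 mol/L
Dilution factor = 100.0 / 19.90 = 5.025
[Mg2+]_stock = 0.03239 × 5.025 = 0.1628 mol/L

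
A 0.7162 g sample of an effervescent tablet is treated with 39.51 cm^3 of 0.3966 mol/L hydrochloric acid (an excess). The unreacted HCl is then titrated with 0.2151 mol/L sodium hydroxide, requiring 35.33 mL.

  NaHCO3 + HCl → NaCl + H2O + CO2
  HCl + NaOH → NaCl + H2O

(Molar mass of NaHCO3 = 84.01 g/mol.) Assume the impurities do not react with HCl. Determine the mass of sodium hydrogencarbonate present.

n(HCl) added = 0.03951 × 0.3966 = 0.01567 mol
n(NaOH) used in back-titration = 0.03533 × 0.2151 = 7.599 × 10^-3 mol
n(HCl) left over = 7.599 × 10^-3 mol (1:1 ratio)
n(HCl) consumed by analyte = 0.01567 − 7.599 × 10^-3 = 8.070 × 10^-3 mol
n(NaHCO3) = 8.070 × 10^-3 mol (1:1 ratio)
mass of NaHCO3 = 8.070 × 10^-3 × 84.01 = 0.6780 g

0.6780 g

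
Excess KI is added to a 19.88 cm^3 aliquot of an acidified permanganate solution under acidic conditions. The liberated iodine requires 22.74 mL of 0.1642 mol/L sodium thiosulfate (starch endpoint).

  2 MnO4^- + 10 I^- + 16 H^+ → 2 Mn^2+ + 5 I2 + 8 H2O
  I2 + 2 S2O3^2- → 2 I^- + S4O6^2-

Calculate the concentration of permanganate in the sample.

n(S2O3^2-) = 0.02274 × 0.1642 = 3.734 × 10^-3 mol
n(I2) = n(S2O3^2-)/2 = 1.867 × 10^-3 mol
From the 2:5 ratio, n(MnO4^-) in the aliquot = 2/5 × 1.867 × 10^-3 = 7.468 × 10^-4 mol
[MnO4^-] = 7.468 × 10^-4 / 0.01988 = 0.03756 mol/L

0.03756 mol/L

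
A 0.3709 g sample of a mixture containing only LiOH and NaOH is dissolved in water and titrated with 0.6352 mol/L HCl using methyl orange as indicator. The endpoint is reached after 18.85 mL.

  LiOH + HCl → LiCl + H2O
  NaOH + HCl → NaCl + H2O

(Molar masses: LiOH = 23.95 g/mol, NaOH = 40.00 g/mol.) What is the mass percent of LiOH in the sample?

43.47 %

n(HCl) = 0.01885 × 0.6352 = 0.01197 mol
Let x = n(LiOH), y = n(NaOH).
Titrant: 1x + 1y = 0.01197;  mass: 23.95x + 40.00y = 0.3709
Solving, x = 6.732 × 10^-3 mol, y = 5.242 × 10^-3 mol
mass of LiOH = 6.732 × 10^-3 × 23.95 = 0.1612 g
% LiOH = 0.1612 / 0.3709 × 100 = 43.47 %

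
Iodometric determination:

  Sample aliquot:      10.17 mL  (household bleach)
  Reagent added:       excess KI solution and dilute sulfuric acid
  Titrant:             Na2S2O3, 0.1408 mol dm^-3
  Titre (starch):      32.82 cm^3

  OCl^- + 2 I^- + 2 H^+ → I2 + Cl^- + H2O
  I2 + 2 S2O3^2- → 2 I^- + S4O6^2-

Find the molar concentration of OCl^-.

0.2272 mol/L

n(S2O3^2-) = 0.03282 × 0.1408 = 4.621 × 10^-3 mol
n(I2) = n(S2O3^2-)/2 = 2.311 × 10^-3 mol
n(OCl^-) in the aliquot = 2.311 × 10^-3 mol (1:1 ratio)
[OCl^-] = 2.311 × 10^-3 / 0.01017 = 0.2272 mol/L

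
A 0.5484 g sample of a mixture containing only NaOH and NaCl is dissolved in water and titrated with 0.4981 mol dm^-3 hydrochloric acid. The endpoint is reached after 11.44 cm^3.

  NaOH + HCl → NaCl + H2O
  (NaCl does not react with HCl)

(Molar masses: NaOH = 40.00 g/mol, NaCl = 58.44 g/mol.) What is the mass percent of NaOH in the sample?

41.56 %

n(HCl) = 0.01144 × 0.4981 = 5.698 × 10^-3 mol
Let x = n(NaOH), y = n(NaCl).
Titrant: 1x = 5.698 × 10^-3;  mass: 40.00x + 58.44y = 0.5484
Solving, x = 5.698 × 10^-3 mol, y = 5.484 × 10^-3 mol
mass of NaOH = 5.698 × 10^-3 × 40.00 = 0.2279 g
% NaOH = 0.2279 / 0.5484 × 100 = 41.56 %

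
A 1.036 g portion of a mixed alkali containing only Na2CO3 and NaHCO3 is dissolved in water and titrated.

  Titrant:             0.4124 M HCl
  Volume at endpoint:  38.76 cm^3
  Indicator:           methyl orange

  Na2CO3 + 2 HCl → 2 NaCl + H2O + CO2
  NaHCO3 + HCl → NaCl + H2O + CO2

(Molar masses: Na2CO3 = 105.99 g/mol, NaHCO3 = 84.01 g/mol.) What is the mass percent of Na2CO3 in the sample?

50.61 %

n(HCl) = 0.03876 × 0.4124 = 0.01598 mol
Let x = n(Na2CO3), y = n(NaHCO3).
Titrant: 2x + 1y = 0.01598;  mass: 105.99x + 84.01y = 1.036
Solving, x = 4.947 × 10^-3 mol, y = 6.090 × 10^-3 mol
mass of Na2CO3 = 4.947 × 10^-3 × 105.99 = 0.5243 g
% Na2CO3 = 0.5243 / 1.036 × 100 = 50.61 %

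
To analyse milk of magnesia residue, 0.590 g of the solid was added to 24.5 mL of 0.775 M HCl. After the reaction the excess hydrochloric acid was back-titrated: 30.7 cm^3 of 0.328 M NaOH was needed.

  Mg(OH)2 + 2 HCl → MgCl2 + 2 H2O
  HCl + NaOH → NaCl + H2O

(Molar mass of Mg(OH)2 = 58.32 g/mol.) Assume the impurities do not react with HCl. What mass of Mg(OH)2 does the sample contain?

0.260 g

n(HCl) added = 0.0245 × 0.775 = 0.0190 mol
n(NaOH) used in back-titration = 0.0307 × 0.328 = 0.0101 mol
n(HCl) left over = 0.0101 mol (1:1 ratio)
n(HCl) consumed by analyte = 0.0190 − 0.0101 = 8.92 × 10^-3 mol
From the 1:2 ratio, n(Mg(OH)2) = 1/2 × 8.92 × 10^-3 = 4.46 × 10^-3 mol
mass of Mg(OH)2 = 4.46 × 10^-3 × 58.32 = 0.260 g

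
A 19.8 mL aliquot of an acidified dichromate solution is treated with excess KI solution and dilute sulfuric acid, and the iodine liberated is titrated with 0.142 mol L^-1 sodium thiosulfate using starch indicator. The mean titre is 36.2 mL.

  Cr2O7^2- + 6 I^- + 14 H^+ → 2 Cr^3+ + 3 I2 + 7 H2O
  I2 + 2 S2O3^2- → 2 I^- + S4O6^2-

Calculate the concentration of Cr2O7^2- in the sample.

0.0433 mol/L

n(S2O3^2-) = 0.0362 × 0.142 = 5.14 × 10^-3 mol
n(I2) = n(S2O3^2-)/2 = 2.57 × 10^-3 mol
From the 1:3 ratio, n(Cr2O7^2-) in the aliquot = 1/3 × 2.57 × 10^-3 = 8.57 × 10^-4 mol
[Cr2O7^2-] = 8.57 × 10^-4 / 0.0198 = 0.0433 mol/L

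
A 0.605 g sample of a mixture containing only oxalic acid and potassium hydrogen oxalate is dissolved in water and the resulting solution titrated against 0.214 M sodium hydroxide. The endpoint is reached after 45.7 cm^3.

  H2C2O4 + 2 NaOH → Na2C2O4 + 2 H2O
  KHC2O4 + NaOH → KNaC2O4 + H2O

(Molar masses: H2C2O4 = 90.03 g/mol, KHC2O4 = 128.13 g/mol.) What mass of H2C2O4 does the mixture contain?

n(NaOH) = 0.0457 × 0.214 = 9.78 × 10^-3 mol
Let x = n(H2C2O4), y = n(KHC2O4).
Titrant: 2x + 1y = 9.78 × 10^-3;  mass: 90.03x + 128.13y = 0.605
Solving, x = 3.90 × 10^-3 mol, y = 1.98 × 10^-3 mol
mass of H2C2O4 = 3.90 × 10^-3 × 90.03 = 0.351 g

0.351 g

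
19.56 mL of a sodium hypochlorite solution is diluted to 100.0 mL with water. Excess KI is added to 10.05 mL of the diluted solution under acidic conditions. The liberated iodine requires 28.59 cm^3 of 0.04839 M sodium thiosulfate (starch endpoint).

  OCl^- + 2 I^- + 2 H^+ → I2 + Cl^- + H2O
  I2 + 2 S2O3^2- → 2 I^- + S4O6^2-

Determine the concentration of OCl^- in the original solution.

n(S2O3^2-) = 0.02859 × 0.04839 = 1.383 × 10^-3 mol
n(I2) = n(S2O3^2-)/2 = 6.917 × 10^-4 mol
n(OCl^-) in the aliquot = 6.917 × 10^-4 mol (1:1 ratio)
[OCl^-]_dilute = 6.917 × 10^-4 / 0.01005 = 0.06883 mol/L
[OCl^-]_original = 0.06883 × 100.0/19.56 = 0.3519 mol/L

0.3519 M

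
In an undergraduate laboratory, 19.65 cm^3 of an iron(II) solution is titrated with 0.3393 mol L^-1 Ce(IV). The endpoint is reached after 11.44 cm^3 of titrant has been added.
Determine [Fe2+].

0.1975 mol/L

Ce^4+ + Fe^2+ → Ce^3+ + Fe^3+
n(Ce4+) = 0.01144 L × 0.3393 mol/L = 3.882 × 10^-3 mol
n(Fe2+) = 3.882 × 10^-3 mol (1:1 mole ratio)
[Fe2+] = 3.882 × 10^-3 mol / 0.01965 L = 0.1975 mol/L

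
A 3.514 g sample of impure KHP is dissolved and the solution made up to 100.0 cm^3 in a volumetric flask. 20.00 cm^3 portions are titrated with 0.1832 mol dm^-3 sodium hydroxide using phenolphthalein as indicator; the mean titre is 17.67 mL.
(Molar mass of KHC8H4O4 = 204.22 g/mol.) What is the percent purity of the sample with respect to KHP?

KHC8H4O4 + NaOH → KNaC8H4O4 + H2O
n(NaOH) per titration = 0.01767 × 0.1832 = 3.237 × 10^-3 mol
n(KHC8H4O4) in each aliquot = 3.237 × 10^-3 mol (1:1 ratio)
n(KHC8H4O4) in the whole flask = 3.237 × 10^-3 × 100.0/20.00 = 0.01619 mol
mass of KHC8H4O4 = 0.01619 × 204.22 = 3.305 g
% KHC8H4O4 = 3.305 / 3.514 × 100 = 94.07 %

94.07 %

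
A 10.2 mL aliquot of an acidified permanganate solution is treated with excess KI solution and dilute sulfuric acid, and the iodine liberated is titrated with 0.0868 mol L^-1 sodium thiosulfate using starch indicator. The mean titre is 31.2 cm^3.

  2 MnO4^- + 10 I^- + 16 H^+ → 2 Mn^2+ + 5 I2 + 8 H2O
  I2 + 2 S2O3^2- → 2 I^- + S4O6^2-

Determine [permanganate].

n(S2O3^2-) = 0.0312 × 0.0868 = 2.71 × 10^-3 mol
n(I2) = n(S2O3^2-)/2 = 1.35 × 10^-3 mol
From the 2:5 ratio, n(MnO4^-) in the aliquot = 2/5 × 1.35 × 10^-3 = 5.42 × 10^-4 mol
[MnO4^-] = 5.42 × 10^-4 / 0.0102 = 0.0531 mol/L

0.0531 mol/L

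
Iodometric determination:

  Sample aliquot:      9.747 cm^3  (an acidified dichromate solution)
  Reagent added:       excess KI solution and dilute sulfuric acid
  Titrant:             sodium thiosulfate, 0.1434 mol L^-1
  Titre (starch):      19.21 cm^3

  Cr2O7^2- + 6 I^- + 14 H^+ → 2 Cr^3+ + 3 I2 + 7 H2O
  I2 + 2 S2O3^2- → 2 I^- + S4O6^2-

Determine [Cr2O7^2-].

n(S2O3^2-) = 0.01921 × 0.1434 = 2.755 × 10^-3 mol
n(I2) = n(S2O3^2-)/2 = 1.377 × 10^-3 mol
From the 1:3 ratio, n(Cr2O7^2-) in the aliquot = 1/3 × 1.377 × 10^-3 = 4.591 × 10^-4 mol
[Cr2O7^2-] = 4.591 × 10^-4 / 0.009747 = 0.04710 mol/L

0.04710 mol/L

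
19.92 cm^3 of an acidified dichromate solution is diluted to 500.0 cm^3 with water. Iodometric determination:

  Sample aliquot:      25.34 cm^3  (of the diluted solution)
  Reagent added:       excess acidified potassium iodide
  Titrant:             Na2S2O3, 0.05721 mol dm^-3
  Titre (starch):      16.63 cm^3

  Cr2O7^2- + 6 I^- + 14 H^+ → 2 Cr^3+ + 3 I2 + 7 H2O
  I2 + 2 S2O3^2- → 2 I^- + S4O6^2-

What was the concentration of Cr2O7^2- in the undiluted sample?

0.1571 mol/L

n(S2O3^2-) = 0.01663 × 0.05721 = 9.514 × 10^-4 mol
n(I2) = n(S2O3^2-)/2 = 4.757 × 10^-4 mol
From the 1:3 ratio, n(Cr2O7^2-) in the aliquot = 1/3 × 4.757 × 10^-4 = 1.586 × 10^-4 mol
[Cr2O7^2-]_dilute = 1.586 × 10^-4 / 0.02534 = 0.006258 mol/L
[Cr2O7^2-]_original = 0.006258 × 500.0/19.92 = 0.1571 mol/L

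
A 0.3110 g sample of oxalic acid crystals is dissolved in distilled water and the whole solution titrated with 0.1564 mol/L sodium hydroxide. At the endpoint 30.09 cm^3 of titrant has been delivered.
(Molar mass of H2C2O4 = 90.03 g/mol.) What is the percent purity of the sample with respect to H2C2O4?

68.12 %

H2C2O4 + 2 NaOH → Na2C2O4 + 2 H2O
n(NaOH) = 0.03009 L × 0.1564 mol/L = 4.706 × 10^-3 mol
From the 1:2 ratio, n(H2C2O4) = 1/2 × 4.706 × 10^-3 = 2.353 × 10^-3 mol
mass of H2C2O4 = 2.353 × 10^-3 × 90.03 g/mol = 0.2118 g
% H2C2O4 = 0.2118 / 0.3110 × 100 = 68.12 %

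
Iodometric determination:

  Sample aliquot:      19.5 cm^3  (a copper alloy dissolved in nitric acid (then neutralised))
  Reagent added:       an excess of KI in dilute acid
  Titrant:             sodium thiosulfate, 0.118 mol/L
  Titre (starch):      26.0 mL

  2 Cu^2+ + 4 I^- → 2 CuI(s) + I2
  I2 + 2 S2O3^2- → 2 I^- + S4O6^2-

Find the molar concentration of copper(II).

0.157 mol/L

n(S2O3^2-) = 0.0260 × 0.118 = 3.07 × 10^-3 mol
n(I2) = n(S2O3^2-)/2 = 1.53 × 10^-3 mol
From the 2:1 ratio, n(Cu2+) in the aliquot = 2/1 × 1.53 × 10^-3 = 3.07 × 10^-3 mol
[Cu2+] = 3.07 × 10^-3 / 0.0195 = 0.157 mol/L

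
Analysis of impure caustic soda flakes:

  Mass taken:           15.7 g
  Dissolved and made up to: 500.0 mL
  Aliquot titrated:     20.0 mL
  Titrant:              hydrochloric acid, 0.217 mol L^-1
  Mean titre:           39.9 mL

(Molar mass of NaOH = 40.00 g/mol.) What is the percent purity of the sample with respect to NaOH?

NaOH + HCl → NaCl + H2O
n(HCl) per titration = 0.0399 × 0.217 = 8.66 × 10^-3 mol
n(NaOH) in each aliquot = 8.66 × 10^-3 mol (1:1 ratio)
n(NaOH) in the whole flask = 8.66 × 10^-3 × 500.0/20.0 = 0.216 mol
mass of NaOH = 0.216 × 40.00 = 8.66 g
% NaOH = 8.66 / 15.7 × 100 = 55.1 %

55.1 %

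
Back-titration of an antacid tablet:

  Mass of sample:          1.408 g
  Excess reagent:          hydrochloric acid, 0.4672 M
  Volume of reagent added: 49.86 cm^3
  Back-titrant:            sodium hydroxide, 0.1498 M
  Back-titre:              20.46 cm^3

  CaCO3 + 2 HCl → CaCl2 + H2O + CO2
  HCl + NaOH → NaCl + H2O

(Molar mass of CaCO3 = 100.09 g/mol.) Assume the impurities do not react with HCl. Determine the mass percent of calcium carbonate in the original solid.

71.90 %

n(HCl) added = 0.04986 × 0.4672 = 0.02329 mol
n(NaOH) used in back-titration = 0.02046 × 0.1498 = 3.065 × 10^-3 mol
n(HCl) left over = 3.065 × 10^-3 mol (1:1 ratio)
n(HCl) consumed by analyte = 0.02329 − 3.065 × 10^-3 = 0.02023 mol
From the 1:2 ratio, n(CaCO3) = 1/2 × 0.02023 = 0.01011 mol
mass of CaCO3 = 0.01011 × 100.09 = 1.012 g
% CaCO3 = 1.012 / 1.408 × 100 = 71.90 %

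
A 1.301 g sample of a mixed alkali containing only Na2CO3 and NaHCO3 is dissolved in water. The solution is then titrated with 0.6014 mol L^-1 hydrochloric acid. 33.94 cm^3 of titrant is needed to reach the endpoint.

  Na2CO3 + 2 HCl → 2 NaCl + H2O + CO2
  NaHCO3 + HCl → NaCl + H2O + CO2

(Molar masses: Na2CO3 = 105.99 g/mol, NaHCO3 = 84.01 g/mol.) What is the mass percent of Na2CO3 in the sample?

54.34 %

n(HCl) = 0.03394 × 0.6014 = 0.02041 mol
Let x = n(Na2CO3), y = n(NaHCO3).
Titrant: 2x + 1y = 0.02041;  mass: 105.99x + 84.01y = 1.301
Solving, x = 6.671 × 10^-3 mol, y = 7.071 × 10^-3 mol
mass of Na2CO3 = 6.671 × 10^-3 × 105.99 = 0.7070 g
% Na2CO3 = 0.7070 / 1.301 × 100 = 54.34 %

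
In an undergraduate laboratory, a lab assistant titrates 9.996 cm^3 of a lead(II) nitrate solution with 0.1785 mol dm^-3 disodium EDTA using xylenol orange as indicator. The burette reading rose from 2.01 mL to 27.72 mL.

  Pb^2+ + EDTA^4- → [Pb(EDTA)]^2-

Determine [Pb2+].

n(EDTA) = 0.02571 L × 0.1785 mol/L = 4.589 × 10^-3 mol
n(Pb2+) = 4.589 × 10^-3 mol (1:1 mole ratio)
[Pb2+] = 4.589 × 10^-3 mol / 0.009996 L = 0.4591 mol/L

0.4591 mol/L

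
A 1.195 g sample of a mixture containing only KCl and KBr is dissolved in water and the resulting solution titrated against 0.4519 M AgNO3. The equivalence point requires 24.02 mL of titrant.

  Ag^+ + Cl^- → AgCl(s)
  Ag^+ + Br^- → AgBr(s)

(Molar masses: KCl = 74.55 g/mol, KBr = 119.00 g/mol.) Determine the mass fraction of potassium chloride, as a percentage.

13.57 %

n(AgNO3) = 0.02402 × 0.4519 = 0.01085 mol
Let x = n(KCl), y = n(KBr).
Titrant: 1x + 1y = 0.01085;  mass: 74.55x + 119.00y = 1.195
Solving, x = 2.176 × 10^-3 mol, y = 8.679 × 10^-3 mol
mass of KCl = 2.176 × 10^-3 × 74.55 = 0.1622 g
% KCl = 0.1622 / 1.195 × 100 = 13.57 %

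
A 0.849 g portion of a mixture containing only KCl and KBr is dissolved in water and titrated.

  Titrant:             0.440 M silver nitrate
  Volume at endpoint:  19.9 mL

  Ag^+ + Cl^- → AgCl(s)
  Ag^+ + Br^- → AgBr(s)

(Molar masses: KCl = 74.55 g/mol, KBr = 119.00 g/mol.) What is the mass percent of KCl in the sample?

n(AgNO3) = 0.0199 × 0.440 = 8.76 × 10^-3 mol
Let x = n(KCl), y = n(KBr).
Titrant: 1x + 1y = 8.76 × 10^-3;  mass: 74.55x + 119.00y = 0.849
Solving, x = 4.34 × 10^-3 mol, y = 4.41 × 10^-3 mol
mass of KCl = 4.34 × 10^-3 × 74.55 = 0.324 g
% KCl = 0.324 / 0.849 × 100 = 38.1 %

38.1 %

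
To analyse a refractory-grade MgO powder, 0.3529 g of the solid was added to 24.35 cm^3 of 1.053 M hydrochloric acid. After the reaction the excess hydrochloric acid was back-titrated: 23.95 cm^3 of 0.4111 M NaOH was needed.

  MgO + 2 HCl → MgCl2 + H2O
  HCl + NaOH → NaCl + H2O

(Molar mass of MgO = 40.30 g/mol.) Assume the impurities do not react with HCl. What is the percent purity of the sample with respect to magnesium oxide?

n(HCl) added = 0.02435 × 1.053 = 0.02564 mol
n(NaOH) used in back-titration = 0.02395 × 0.4111 = 9.846 × 10^-3 mol
n(HCl) left over = 9.846 × 10^-3 mol (1:1 ratio)
n(HCl) consumed by analyte = 0.02564 − 9.846 × 10^-3 = 0.01579 mol
From the 1:2 ratio, n(MgO) = 1/2 × 0.01579 = 7.897 × 10^-3 mol
mass of MgO = 7.897 × 10^-3 × 40.30 = 0.3183 g
% MgO = 0.3183 / 0.3529 × 100 = 90.19 %

90.19 %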